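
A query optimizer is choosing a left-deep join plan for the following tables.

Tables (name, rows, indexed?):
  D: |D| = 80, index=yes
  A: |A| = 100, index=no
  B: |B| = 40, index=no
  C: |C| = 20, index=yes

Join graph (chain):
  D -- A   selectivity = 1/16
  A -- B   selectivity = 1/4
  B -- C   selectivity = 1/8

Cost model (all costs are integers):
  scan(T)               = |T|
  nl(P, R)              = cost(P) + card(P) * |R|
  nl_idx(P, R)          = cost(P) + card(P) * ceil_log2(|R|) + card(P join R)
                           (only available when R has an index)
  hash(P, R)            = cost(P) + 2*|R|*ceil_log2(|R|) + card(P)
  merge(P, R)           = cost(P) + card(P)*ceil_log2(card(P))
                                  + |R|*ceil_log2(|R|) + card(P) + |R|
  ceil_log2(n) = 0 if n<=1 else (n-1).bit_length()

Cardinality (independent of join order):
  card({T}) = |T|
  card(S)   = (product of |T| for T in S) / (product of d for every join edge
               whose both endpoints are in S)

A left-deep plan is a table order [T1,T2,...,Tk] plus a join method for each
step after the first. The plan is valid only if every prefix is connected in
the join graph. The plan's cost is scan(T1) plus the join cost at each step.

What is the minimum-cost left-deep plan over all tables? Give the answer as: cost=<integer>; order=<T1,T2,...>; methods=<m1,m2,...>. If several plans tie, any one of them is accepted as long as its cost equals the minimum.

Selinger DP (subsets sized 1..n):
  {D}: scan cost=80, card=80
  {A}: scan cost=100, card=100
  {B}: scan cost=40, card=40
  {C}: scan cost=20, card=20
  {AD}: card=500; try (D,nl_idx)→1300, (D,hash)→1320, (A,merge)→1520, (D,merge)→1540, (A,hash)→1560, (A,nl)→8080 …(+1); best=1300 via (D,nl_idx)
  {AB}: card=1000; try (B,hash)→680, (A,merge)→1120, (B,merge)→1180, (A,hash)→1480, (A,nl)→4040, (B,nl)→4100; best=680 via (B,hash)
  {BC}: card=100; try (C,hash)→280, (C,nl_idx)→340, (B,merge)→420, (C,merge)→440, (B,hash)→520, (B,nl)→820 …(+1); best=280 via (C,hash)
  {ABD}: card=5000; try (B,hash)→2280, (D,hash)→2800, (B,merge)→6580, (D,merge)→12320, (D,nl_idx)→12680, (B,nl)→21300 …(+1); best=2280 via (B,hash)
  {ABC}: card=2500; try (A,hash)→1780, (C,hash)→1880, (A,merge)→1880, (C,nl_idx)→8180, (A,nl)→10280, (C,merge)→11800 …(+1); best=1780 via (A,hash)
  {ABCD}: card=12500; try (D,hash)→5400, (C,hash)→7480, (D,nl_idx)→31780, (D,merge)→34920, (C,nl_idx)→39780, (C,merge)→72400 …(+2); best=5400 via (D,hash)

cost=5400; order=B,C,A,D; methods=hash,hash,hash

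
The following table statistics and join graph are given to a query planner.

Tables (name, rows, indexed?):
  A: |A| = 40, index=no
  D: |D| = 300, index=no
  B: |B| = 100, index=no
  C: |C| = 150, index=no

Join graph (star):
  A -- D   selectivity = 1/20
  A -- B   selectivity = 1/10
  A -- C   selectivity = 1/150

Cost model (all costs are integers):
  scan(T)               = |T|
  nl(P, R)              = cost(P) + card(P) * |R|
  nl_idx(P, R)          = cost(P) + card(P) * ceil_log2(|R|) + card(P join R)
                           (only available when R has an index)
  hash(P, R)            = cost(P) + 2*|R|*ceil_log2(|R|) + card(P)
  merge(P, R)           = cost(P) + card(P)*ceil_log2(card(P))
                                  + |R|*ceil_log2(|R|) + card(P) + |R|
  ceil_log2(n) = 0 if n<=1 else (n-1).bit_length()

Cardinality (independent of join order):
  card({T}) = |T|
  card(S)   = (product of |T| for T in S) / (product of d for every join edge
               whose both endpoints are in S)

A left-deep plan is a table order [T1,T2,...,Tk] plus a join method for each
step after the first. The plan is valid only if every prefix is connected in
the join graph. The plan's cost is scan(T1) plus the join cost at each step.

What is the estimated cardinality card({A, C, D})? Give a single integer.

600

Tables in S: A(40), C(150), D(300)
Edges inside S: A-D(d=20), A-C(d=150)
numerator = 40 * 150 * 300 = 1800000
denominator = 20 * 150 = 3000
card(S) = 1800000 / 3000 = 600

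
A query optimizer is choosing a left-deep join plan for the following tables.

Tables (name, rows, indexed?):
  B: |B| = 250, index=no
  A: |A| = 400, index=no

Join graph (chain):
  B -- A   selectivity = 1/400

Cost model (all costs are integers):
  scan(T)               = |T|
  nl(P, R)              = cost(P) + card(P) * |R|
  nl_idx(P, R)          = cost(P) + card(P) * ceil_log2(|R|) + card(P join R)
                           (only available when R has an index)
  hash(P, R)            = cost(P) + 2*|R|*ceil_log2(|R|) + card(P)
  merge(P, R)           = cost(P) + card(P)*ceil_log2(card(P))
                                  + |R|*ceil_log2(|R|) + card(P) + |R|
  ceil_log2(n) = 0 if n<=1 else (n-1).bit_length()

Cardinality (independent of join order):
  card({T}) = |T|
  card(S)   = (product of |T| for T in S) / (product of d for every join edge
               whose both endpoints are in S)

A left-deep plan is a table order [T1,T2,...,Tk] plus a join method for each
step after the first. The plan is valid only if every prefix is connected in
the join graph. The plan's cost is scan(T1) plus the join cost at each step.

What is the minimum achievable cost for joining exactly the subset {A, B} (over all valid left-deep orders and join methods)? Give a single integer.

4800

Selinger DP over subsets of {A,B}:
  {B}: scan cost=250, card=250
  {A}: scan cost=400, card=400
  {AB}: card=250; try (B,hash)→4800, (A,merge)→6500, (B,merge)→6650, (A,hash)→7700, (A,nl)→100250, (B,nl)→100400; best=4800 via (B,hash)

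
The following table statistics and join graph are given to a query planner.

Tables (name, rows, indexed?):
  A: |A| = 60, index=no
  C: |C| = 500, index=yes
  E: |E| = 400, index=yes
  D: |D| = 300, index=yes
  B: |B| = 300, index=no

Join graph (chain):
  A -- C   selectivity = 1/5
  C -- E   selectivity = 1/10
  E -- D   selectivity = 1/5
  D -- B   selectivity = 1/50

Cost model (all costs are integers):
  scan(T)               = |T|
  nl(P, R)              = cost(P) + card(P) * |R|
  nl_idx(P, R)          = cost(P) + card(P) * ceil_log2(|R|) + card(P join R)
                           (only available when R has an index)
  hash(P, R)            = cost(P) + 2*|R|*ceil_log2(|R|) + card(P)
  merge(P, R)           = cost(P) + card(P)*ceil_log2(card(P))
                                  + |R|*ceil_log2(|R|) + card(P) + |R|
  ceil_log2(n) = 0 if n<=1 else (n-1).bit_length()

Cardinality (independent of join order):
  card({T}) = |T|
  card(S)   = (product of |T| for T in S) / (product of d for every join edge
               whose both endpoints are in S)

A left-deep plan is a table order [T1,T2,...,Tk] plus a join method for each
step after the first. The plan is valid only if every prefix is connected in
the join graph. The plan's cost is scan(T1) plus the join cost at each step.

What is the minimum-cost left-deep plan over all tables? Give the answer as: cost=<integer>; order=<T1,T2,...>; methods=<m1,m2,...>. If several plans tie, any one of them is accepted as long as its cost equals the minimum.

Selinger DP (subsets sized 1..n):
  {A}: scan cost=60, card=60
  {C}: scan cost=500, card=500
  {E}: scan cost=400, card=400
  {D}: scan cost=300, card=300
  {B}: scan cost=300, card=300
  {AC}: card=6000; try (A,hash)→1720, (C,merge)→5480, (A,merge)→5920, (C,nl_idx)→6600, (C,hash)→9120, (C,nl)→30060 …(+1); best=1720 via (A,hash)
  {CE}: card=20000; try (E,hash)→8200, (C,merge)→9400, (E,merge)→9500, (C,hash)→9800, (C,nl_idx)→24000, (E,nl_idx)→25000 …(+2); best=8200 via (E,hash)
  {DE}: card=24000; try (D,hash)→6200, (E,merge)→7300, (D,merge)→7400, (E,hash)→7800, (E,nl_idx)→27000, (D,nl_idx)→28000 …(+2); best=6200 via (D,hash)
  {BD}: card=1800; try (D,nl_idx)→4800, (D,hash)→6000, (B,hash)→6000, (D,merge)→6300, (B,merge)→6300, (D,nl)→90300 …(+1); best=4800 via (D,nl_idx)
  {ACE}: card=240000; try (E,hash)→14920, (A,hash)→28920, (E,merge)→89720, (E,nl_idx)→295720, (A,merge)→328620, (A,nl)→1208200 …(+1); best=14920 via (E,hash)
  {CDE}: card=1200000; try (D,hash)→33600, (C,hash)→39200, (D,merge)→331200, (C,merge)→395200, (D,nl_idx)→1388200, (C,nl_idx)→1422200 …(+2); best=33600 via (D,hash)
  {BDE}: card=144000; try (E,hash)→13800, (E,merge)→30400, (B,hash)→35600, (E,nl_idx)→165000, (B,merge)→393200, (E,nl)→724800 …(+1); best=13800 via (E,hash)
  {ACDE}: card=14400000; try (D,hash)→260320, (A,hash)→1234320, (D,merge)→4577920, (D,nl_idx)→16574920, (A,merge)→26434020, (D,nl)→72014920 …(+1); best=260320 via (D,hash)
  {BCDE}: card=7200000; try (C,hash)→166800, (B,hash)→1239000, (C,merge)→2754800, (C,nl_idx)→8509800, (B,merge)→26436600, (C,nl)→72013800 …(+1); best=166800 via (C,hash)
  {ABCDE}: card=86400000; try (A,hash)→7367520, (B,hash)→14665720, (A,merge)→172967220, (B,merge)→360263320, (A,nl)→432166800, (B,nl)→4320260320; best=7367520 via (A,hash)

cost=7367520; order=B,D,E,C,A; methods=nl_idx,hash,hash,hash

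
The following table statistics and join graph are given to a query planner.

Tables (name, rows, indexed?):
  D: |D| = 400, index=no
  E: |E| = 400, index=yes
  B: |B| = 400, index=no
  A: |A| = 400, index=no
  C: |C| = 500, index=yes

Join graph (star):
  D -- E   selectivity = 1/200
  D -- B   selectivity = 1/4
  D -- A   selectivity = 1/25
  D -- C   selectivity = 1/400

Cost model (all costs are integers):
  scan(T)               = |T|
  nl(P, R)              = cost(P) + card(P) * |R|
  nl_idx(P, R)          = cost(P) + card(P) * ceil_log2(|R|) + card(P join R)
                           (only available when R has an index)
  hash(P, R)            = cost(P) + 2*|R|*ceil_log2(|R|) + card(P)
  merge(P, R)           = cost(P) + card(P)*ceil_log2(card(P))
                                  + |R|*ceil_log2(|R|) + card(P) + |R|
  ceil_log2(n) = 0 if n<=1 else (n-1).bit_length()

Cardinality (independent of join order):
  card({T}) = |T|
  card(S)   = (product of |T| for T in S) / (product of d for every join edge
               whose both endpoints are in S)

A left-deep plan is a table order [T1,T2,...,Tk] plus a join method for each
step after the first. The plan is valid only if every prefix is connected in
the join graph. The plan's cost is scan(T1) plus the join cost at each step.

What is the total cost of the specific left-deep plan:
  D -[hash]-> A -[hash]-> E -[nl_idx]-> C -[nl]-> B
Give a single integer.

6552800

step 1: scan D: cost=400, card=400
step 2: join A via hash
    card(P join A) = 400*400/(25) = 6400
    cost = 400 + 2*400*9 + 400 = 8000
step 3: join E via hash
    card(P join E) = 6400*400/(200) = 12800
    cost = 8000 + 2*400*9 + 6400 = 21600
step 4: join C via nl_idx
    card(P join C) = 12800*500/(400) = 16000
    cost = 21600 + 12800*9 + 16000 = 152800
step 5: join B via nl
    card(P join B) = 16000*400/(4) = 1600000
    cost = 152800 + 16000*400 = 6552800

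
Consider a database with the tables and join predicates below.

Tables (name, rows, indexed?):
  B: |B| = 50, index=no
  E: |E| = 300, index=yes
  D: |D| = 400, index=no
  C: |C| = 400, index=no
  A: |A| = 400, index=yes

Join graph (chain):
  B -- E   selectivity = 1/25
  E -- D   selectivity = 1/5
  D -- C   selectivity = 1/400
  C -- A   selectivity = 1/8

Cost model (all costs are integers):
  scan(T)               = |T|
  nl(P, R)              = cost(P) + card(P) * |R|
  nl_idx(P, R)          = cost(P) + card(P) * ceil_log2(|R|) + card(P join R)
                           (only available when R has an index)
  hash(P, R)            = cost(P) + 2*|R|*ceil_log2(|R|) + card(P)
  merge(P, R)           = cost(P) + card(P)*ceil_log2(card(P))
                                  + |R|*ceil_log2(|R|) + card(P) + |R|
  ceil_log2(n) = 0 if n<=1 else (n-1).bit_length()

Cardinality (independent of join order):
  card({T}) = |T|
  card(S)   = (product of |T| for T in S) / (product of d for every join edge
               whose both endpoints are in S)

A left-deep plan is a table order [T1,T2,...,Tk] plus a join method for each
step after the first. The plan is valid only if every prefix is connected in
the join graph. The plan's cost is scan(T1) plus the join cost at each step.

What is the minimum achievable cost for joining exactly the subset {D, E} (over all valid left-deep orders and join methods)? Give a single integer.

6200

Selinger DP over subsets of {D,E}:
  {E}: scan cost=300, card=300
  {D}: scan cost=400, card=400
  {DE}: card=24000; try (E,hash)→6200, (D,merge)→7300, (E,merge)→7400, (D,hash)→7800, (E,nl_idx)→28000, (D,nl)→120300 …(+1); best=6200 via (E,hash)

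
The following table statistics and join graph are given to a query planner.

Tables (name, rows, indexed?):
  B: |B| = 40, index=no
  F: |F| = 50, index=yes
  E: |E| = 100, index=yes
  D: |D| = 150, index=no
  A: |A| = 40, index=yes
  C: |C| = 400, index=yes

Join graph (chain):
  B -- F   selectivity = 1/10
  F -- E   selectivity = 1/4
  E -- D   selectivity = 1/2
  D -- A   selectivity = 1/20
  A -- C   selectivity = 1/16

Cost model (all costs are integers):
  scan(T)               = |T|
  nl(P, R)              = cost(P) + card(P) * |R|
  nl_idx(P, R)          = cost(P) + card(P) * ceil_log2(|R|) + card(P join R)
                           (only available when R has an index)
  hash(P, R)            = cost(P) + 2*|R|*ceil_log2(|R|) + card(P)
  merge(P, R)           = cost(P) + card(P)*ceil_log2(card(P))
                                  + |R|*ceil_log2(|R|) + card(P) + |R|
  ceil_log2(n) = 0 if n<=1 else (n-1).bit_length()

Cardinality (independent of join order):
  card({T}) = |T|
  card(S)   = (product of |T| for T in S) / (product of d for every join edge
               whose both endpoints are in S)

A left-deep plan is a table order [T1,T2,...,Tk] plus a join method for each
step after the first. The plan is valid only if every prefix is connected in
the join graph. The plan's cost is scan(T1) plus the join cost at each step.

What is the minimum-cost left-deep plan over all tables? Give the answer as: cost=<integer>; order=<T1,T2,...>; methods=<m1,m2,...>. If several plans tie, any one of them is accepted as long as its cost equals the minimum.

cost=963260; order=D,A,E,F,B,C; methods=hash,hash,hash,hash,hash

Selinger DP (subsets sized 1..n):
  {B}: scan cost=40, card=40
  {F}: scan cost=50, card=50
  {E}: scan cost=100, card=100
  {D}: scan cost=150, card=150
  {A}: scan cost=40, card=40
  {C}: scan cost=400, card=400
  {BF}: card=200; try (F,nl_idx)→480, (B,hash)→580, (F,merge)→670, (F,hash)→680, (B,merge)→680, (F,nl)→2040 …(+1); best=480 via (F,nl_idx)
  {EF}: card=1250; try (F,hash)→800, (E,merge)→1200, (F,merge)→1250, (E,hash)→1500, (E,nl_idx)→1650, (F,nl_idx)→1950 …(+2); best=800 via (F,hash)
  {DE}: card=7500; try (E,hash)→1700, (D,merge)→2250, (E,merge)→2300, (D,hash)→2600, (E,nl_idx)→8700, (D,nl)→15100 …(+1); best=1700 via (E,hash)
  {AD}: card=300; try (A,hash)→780, (A,nl_idx)→1350, (D,merge)→1670, (A,merge)→1780, (D,hash)→2480, (D,nl)→6040 …(+1); best=780 via (A,hash)
  {AC}: card=1000; try (A,hash)→1280, (C,nl_idx)→1400, (A,nl_idx)→3800, (C,merge)→4320, (A,merge)→4680, (C,hash)→7280 …(+2); best=1280 via (A,hash)
  {BEF}: card=5000; try (E,hash)→2080, (B,hash)→2530, (E,merge)→3080, (E,nl_idx)→6880, (B,merge)→16080, (E,nl)→20480 …(+1); best=2080 via (E,hash)
  {DEF}: card=93750; try (D,hash)→4450, (F,hash)→9800, (D,merge)→17150, (F,merge)→107050, (F,nl_idx)→140450, (D,nl)→188300 …(+1); best=4450 via (D,hash)
  {ADE}: card=15000; try (E,hash)→2480, (E,merge)→4580, (A,hash)→9680, (E,nl_idx)→17880, (E,nl)→30780, (A,nl_idx)→61700 …(+2); best=2480 via (E,hash)
  {ACD}: card=7500; try (D,hash)→4680, (C,merge)→7780, (C,hash)→8280, (C,nl_idx)→10980, (D,merge)→13630, (C,nl)→120780 …(+1); best=4680 via (D,hash)
  {BDEF}: card=375000; try (D,hash)→9480, (D,merge)→73430, (B,hash)→98680, (D,nl)→752080, (B,merge)→1692230, (B,nl)→3754450; best=9480 via (D,hash)
  {ADEF}: card=187500; try (F,hash)→18080, (A,hash)→98680, (F,merge)→227830, (F,nl_idx)→279980, (F,nl)→752480, (A,nl_idx)→754450 …(+2); best=18080 via (F,hash)
  {ACDE}: card=375000; try (E,hash)→13580, (C,hash)→24680, (E,merge)→110480, (C,merge)→231480, (E,nl_idx)→432180, (C,nl_idx)→512480 …(+2); best=13580 via (E,hash)
  {ABDEF}: card=750000; try (B,hash)→206060, (A,hash)→384960, (A,nl_idx)→3009480, (B,merge)→3580860, (A,merge)→7509760, (B,nl)→7518080 …(+1); best=206060 via (B,hash)
  {ACDEF}: card=4687500; try (C,hash)→212780, (F,hash)→389180, (C,merge)→3584580, (C,nl_idx)→6393080, (F,nl_idx)→6951080, (F,merge)→7513930 …(+2); best=212780 via (C,hash)
  {ABCDEF}: card=18750000; try (C,hash)→963260, (B,hash)→4900760, (C,merge)→15960060, (C,nl_idx)→25706060, (B,merge)→112713060, (B,nl)→187712780 …(+1); best=963260 via (C,hash)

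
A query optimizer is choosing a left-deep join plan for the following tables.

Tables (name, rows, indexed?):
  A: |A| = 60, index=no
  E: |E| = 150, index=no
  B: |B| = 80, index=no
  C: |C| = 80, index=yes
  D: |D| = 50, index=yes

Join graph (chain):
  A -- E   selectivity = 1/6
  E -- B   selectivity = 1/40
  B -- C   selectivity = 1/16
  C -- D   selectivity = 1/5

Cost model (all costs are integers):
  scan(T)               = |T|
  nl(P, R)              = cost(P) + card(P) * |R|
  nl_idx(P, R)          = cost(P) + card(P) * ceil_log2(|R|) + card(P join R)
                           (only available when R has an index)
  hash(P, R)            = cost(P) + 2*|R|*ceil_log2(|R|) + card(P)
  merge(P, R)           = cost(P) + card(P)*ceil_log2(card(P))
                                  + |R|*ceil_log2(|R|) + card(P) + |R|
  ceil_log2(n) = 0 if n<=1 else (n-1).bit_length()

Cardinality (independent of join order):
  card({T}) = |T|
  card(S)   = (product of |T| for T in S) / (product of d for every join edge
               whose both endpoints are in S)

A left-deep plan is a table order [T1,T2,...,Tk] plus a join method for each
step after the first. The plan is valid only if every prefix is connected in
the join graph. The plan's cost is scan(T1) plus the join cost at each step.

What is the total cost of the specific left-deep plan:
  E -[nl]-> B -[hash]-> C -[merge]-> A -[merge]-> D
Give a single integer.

257340

step 1: scan E: cost=150, card=150
step 2: join B via nl
    card(P join B) = 150*80/(40) = 300
    cost = 150 + 150*80 = 12150
step 3: join C via hash
    card(P join C) = 300*80/(16) = 1500
    cost = 12150 + 2*80*7 + 300 = 13570
step 4: join A via merge
    card(P join A) = 1500*60/(6) = 15000
    cost = 13570 + 1500*11 + 60*6 + 1500 + 60 = 31990
step 5: join D via merge
    card(P join D) = 15000*50/(5) = 150000
    cost = 31990 + 15000*14 + 50*6 + 15000 + 50 = 257340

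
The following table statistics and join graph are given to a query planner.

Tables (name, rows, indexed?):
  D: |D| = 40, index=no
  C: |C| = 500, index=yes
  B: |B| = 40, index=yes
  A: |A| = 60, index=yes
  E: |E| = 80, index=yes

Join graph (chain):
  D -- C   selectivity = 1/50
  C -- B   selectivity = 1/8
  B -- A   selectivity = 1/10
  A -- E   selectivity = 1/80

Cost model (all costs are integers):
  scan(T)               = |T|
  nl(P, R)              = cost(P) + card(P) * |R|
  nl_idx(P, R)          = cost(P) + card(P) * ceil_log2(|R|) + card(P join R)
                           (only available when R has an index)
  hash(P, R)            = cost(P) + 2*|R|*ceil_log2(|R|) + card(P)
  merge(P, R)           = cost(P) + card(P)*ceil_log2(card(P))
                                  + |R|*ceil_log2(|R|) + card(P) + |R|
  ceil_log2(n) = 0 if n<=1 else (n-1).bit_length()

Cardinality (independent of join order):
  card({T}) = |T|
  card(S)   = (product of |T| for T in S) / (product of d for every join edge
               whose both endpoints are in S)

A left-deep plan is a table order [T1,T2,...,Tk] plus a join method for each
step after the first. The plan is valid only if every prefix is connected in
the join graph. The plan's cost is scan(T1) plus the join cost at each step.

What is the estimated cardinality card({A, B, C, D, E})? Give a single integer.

12000

Tables in S: A(60), B(40), C(500), D(40), E(80)
Edges inside S: D-C(d=50), C-B(d=8), B-A(d=10), A-E(d=80)
numerator = 60 * 40 * 500 * 40 * 80 = 3840000000
denominator = 50 * 8 * 10 * 80 = 320000
card(S) = 3840000000 / 320000 = 12000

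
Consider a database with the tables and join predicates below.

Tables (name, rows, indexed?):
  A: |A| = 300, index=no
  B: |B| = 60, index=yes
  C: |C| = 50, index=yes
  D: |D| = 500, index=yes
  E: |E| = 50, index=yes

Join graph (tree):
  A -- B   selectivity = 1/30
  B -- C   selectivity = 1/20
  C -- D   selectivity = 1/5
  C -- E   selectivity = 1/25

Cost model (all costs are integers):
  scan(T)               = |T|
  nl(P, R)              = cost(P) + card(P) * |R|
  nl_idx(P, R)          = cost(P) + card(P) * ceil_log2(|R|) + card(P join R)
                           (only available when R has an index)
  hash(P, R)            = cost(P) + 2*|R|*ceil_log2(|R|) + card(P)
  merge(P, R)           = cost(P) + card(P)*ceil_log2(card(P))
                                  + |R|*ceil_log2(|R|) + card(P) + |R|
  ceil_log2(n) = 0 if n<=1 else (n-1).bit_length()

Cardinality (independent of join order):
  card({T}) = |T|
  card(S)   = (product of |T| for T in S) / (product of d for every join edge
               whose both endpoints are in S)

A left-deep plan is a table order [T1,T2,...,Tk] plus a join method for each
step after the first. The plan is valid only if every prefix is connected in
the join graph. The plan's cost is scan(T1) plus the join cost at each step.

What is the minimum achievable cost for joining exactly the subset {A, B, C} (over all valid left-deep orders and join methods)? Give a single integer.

2520

Selinger DP over subsets of {A,B,C}:
  {A}: scan cost=300, card=300
  {B}: scan cost=60, card=60
  {C}: scan cost=50, card=50
  {AB}: card=600; try (B,hash)→1320, (B,nl_idx)→2700, (A,merge)→3480, (B,merge)→3720, (A,hash)→5520, (A,nl)→18060 …(+1); best=1320 via (B,hash)
  {BC}: card=150; try (B,nl_idx)→500, (C,nl_idx)→570, (C,hash)→720, (B,hash)→820, (B,merge)→820, (C,merge)→830 …(+2); best=500 via (B,nl_idx)
  {ABC}: card=1500; try (C,hash)→2520, (A,merge)→4850, (A,hash)→6050, (C,nl_idx)→6420, (C,merge)→8270, (C,nl)→31320 …(+1); best=2520 via (C,hash)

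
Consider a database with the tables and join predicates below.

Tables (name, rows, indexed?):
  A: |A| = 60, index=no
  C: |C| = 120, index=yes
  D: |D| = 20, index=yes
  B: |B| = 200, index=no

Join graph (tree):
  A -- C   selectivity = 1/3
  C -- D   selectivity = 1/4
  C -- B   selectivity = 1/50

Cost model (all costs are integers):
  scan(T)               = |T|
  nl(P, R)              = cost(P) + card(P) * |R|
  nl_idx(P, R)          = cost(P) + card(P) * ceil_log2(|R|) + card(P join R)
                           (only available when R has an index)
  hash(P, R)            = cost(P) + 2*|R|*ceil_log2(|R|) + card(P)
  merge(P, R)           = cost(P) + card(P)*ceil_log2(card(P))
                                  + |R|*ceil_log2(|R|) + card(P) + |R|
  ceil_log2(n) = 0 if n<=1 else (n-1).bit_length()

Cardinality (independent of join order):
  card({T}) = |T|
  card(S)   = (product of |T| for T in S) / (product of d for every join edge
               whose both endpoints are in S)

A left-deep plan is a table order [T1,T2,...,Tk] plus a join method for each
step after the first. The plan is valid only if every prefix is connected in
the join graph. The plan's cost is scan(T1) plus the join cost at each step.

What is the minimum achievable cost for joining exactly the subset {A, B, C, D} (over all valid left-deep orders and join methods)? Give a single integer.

5880

Selinger DP over subsets of {A,B,C,D}:
  {A}: scan cost=60, card=60
  {C}: scan cost=120, card=120
  {D}: scan cost=20, card=20
  {B}: scan cost=200, card=200
  {AC}: card=2400; try (A,hash)→960, (C,merge)→1440, (A,merge)→1500, (C,hash)→1800, (C,nl_idx)→2880, (C,nl)→7260 …(+1); best=960 via (A,hash)
  {CD}: card=600; try (D,hash)→440, (C,nl_idx)→760, (C,merge)→1100, (D,merge)→1200, (D,nl_idx)→1320, (C,hash)→1720 …(+2); best=440 via (D,hash)
  {BC}: card=480; try (C,hash)→2080, (C,nl_idx)→2080, (B,merge)→2880, (C,merge)→2960, (B,hash)→3440, (B,nl)→24120 …(+1); best=2080 via (C,hash)
  {ACD}: card=12000; try (A,hash)→1760, (D,hash)→3560, (A,merge)→7460, (D,nl_idx)→24960, (D,merge)→32280, (A,nl)→36440 …(+1); best=1760 via (A,hash)
  {ABC}: card=9600; try (A,hash)→3280, (B,hash)→6560, (A,merge)→7300, (A,nl)→30880, (B,merge)→33960, (B,nl)→480960; best=3280 via (A,hash)
  {BCD}: card=2400; try (D,hash)→2760, (B,hash)→4240, (D,nl_idx)→6880, (D,merge)→7000, (B,merge)→8840, (D,nl)→11680 …(+1); best=2760 via (D,hash)
  {ABCD}: card=48000; try (A,hash)→5880, (D,hash)→13080, (B,hash)→16960, (A,merge)→34380, (D,nl_idx)→99280, (A,nl)→146760 …(+4); best=5880 via (A,hash)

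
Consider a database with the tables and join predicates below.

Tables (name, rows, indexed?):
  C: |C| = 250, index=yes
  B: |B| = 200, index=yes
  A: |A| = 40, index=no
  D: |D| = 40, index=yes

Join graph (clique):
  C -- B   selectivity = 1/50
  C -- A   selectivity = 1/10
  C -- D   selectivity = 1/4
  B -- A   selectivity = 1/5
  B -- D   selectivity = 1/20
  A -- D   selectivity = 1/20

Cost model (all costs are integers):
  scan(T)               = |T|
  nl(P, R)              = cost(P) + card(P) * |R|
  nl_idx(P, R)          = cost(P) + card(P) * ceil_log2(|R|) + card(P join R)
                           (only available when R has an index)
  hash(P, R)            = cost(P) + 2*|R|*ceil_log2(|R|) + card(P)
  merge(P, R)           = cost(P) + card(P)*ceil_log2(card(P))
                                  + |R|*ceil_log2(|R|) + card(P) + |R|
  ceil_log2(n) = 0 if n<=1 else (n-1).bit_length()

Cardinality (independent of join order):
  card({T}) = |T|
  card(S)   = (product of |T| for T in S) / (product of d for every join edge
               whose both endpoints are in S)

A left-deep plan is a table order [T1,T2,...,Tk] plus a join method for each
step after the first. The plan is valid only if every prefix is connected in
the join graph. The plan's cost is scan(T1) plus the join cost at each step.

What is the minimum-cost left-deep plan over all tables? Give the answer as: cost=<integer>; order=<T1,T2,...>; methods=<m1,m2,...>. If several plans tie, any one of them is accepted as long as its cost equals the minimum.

cost=2460; order=A,D,B,C; methods=nl_idx,nl_idx,nl_idx

Selinger DP (subsets sized 1..n):
  {C}: scan cost=250, card=250
  {B}: scan cost=200, card=200
  {A}: scan cost=40, card=40
  {D}: scan cost=40, card=40
  {BC}: card=1000; try (C,nl_idx)→2800, (B,nl_idx)→3250, (B,hash)→3700, (C,merge)→4250, (B,merge)→4300, (C,hash)→4400 …(+2); best=2800 via (C,nl_idx)
  {AC}: card=1000; try (A,hash)→980, (C,nl_idx)→1360, (C,merge)→2570, (A,merge)→2780, (C,hash)→4080, (C,nl)→10040 …(+1); best=980 via (A,hash)
  {CD}: card=2500; try (D,hash)→980, (C,merge)→2570, (D,merge)→2780, (C,nl_idx)→2860, (C,hash)→4080, (D,nl_idx)→4250 …(+2); best=980 via (D,hash)
  {AB}: card=1600; try (A,hash)→880, (B,nl_idx)→1960, (B,merge)→2120, (A,merge)→2280, (B,hash)→3280, (B,nl)→8040 …(+1); best=880 via (A,hash)
  {BD}: card=400; try (B,nl_idx)→760, (D,hash)→880, (D,nl_idx)→1800, (B,merge)→2120, (D,merge)→2280, (B,hash)→3280 …(+2); best=760 via (B,nl_idx)
  {AD}: card=80; try (D,nl_idx)→360, (D,hash)→560, (A,hash)→560, (D,merge)→600, (A,merge)→600, (D,nl)→1640 …(+1); best=360 via (D,nl_idx)
  {ABC}: card=800; try (A,hash)→4280, (B,hash)→5180, (C,hash)→6480, (B,nl_idx)→9780, (B,merge)→13780, (A,merge)→14080 …(+5); best=4280 via (A,hash)
  {BCD}: card=500; try (D,hash)→4280, (C,nl_idx)→4460, (C,hash)→5160, (B,hash)→6680, (C,merge)→7010, (D,nl_idx)→9300 …(+6); best=4280 via (D,hash)
  {ACD}: card=500; try (C,nl_idx)→1500, (D,hash)→2460, (C,merge)→3250, (A,hash)→3960, (C,hash)→4440, (D,nl_idx)→7480 …(+5); best=1500 via (C,nl_idx)
  {ABD}: card=160; try (B,nl_idx)→1160, (A,hash)→1640, (B,merge)→2800, (D,hash)→2960, (B,hash)→3640, (A,merge)→5040 …(+5); best=1160 via (B,nl_idx)
  {ABCD}: card=20; try (C,nl_idx)→2460, (C,merge)→4850, (B,hash)→5200, (A,hash)→5260, (C,hash)→5320, (B,nl_idx)→5520 …(+9); best=2460 via (C,nl_idx)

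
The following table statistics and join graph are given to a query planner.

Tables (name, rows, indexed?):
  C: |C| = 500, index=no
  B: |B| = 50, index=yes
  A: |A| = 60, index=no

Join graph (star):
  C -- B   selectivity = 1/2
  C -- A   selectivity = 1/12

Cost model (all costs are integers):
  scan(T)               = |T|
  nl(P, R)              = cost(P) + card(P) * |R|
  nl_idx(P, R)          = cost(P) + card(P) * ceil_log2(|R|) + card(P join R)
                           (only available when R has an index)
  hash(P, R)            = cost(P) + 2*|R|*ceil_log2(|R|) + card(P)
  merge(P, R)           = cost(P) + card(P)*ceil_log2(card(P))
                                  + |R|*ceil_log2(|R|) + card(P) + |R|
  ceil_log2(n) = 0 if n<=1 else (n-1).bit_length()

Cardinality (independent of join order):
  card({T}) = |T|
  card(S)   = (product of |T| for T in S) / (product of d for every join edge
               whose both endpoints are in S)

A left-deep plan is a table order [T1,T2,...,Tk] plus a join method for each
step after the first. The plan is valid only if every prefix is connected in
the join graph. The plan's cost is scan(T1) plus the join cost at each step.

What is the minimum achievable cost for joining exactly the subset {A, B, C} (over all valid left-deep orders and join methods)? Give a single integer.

4820

Selinger DP over subsets of {A,B,C}:
  {C}: scan cost=500, card=500
  {B}: scan cost=50, card=50
  {A}: scan cost=60, card=60
  {BC}: card=12500; try (B,hash)→1600, (C,merge)→5400, (B,merge)→5850, (C,hash)→9100, (B,nl_idx)→16000, (C,nl)→25050 …(+1); best=1600 via (B,hash)
  {AC}: card=2500; try (A,hash)→1720, (C,merge)→5480, (A,merge)→5920, (C,hash)→9120, (C,nl)→30060, (A,nl)→30500; best=1720 via (A,hash)
  {ABC}: card=62500; try (B,hash)→4820, (A,hash)→14820, (B,merge)→34570, (B,nl_idx)→79220, (B,nl)→126720, (A,merge)→189520 …(+1); best=4820 via (B,hash)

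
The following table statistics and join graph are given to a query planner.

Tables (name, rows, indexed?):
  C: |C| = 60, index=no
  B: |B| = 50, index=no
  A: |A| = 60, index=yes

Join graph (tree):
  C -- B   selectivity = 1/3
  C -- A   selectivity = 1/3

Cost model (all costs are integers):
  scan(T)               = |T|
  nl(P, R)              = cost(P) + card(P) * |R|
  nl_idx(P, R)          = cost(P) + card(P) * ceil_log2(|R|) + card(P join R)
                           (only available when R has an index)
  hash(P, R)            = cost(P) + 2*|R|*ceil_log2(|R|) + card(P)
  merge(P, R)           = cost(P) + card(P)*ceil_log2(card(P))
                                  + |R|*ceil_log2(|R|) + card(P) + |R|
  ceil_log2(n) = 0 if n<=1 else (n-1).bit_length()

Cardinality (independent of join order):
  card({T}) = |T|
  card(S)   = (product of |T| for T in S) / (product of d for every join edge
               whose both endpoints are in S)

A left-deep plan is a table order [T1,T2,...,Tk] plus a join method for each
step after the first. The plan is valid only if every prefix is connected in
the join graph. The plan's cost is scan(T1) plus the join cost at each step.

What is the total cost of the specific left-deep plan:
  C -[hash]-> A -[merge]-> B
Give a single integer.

15590

step 1: scan C: cost=60, card=60
step 2: join A via hash
    card(P join A) = 60*60/(3) = 1200
    cost = 60 + 2*60*6 + 60 = 840
step 3: join B via merge
    card(P join B) = 1200*50/(3) = 20000
    cost = 840 + 1200*11 + 50*6 + 1200 + 50 = 15590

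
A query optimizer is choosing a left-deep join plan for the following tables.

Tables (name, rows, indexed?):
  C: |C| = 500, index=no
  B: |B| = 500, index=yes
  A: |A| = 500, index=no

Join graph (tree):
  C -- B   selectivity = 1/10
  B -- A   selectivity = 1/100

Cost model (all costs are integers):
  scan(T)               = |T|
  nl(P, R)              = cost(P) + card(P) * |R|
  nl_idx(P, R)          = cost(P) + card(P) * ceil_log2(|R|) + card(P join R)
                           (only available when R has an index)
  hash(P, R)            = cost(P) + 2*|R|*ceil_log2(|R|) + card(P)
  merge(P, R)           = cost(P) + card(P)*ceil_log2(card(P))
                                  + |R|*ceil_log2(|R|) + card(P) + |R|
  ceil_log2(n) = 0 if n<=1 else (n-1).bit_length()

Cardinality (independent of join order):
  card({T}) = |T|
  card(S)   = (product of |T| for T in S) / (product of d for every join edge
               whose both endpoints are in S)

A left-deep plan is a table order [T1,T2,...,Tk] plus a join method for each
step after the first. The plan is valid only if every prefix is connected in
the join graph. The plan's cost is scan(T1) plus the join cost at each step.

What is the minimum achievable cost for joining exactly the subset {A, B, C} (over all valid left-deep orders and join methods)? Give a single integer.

Selinger DP over subsets of {A,B,C}:
  {C}: scan cost=500, card=500
  {B}: scan cost=500, card=500
  {A}: scan cost=500, card=500
  {BC}: card=25000; try (C,hash)→10000, (B,hash)→10000, (C,merge)→10500, (B,merge)→10500, (B,nl_idx)→30000, (C,nl)→250500 …(+1); best=10000 via (C,hash)
  {AB}: card=2500; try (B,nl_idx)→7500, (B,hash)→10000, (A,hash)→10000, (B,merge)→10500, (A,merge)→10500, (B,nl)→250500 …(+1); best=7500 via (B,nl_idx)
  {ABC}: card=125000; try (C,hash)→19000, (A,hash)→44000, (C,merge)→45000, (A,merge)→415000, (C,nl)→1257500, (A,nl)→12510000; best=19000 via (C,hash)

19000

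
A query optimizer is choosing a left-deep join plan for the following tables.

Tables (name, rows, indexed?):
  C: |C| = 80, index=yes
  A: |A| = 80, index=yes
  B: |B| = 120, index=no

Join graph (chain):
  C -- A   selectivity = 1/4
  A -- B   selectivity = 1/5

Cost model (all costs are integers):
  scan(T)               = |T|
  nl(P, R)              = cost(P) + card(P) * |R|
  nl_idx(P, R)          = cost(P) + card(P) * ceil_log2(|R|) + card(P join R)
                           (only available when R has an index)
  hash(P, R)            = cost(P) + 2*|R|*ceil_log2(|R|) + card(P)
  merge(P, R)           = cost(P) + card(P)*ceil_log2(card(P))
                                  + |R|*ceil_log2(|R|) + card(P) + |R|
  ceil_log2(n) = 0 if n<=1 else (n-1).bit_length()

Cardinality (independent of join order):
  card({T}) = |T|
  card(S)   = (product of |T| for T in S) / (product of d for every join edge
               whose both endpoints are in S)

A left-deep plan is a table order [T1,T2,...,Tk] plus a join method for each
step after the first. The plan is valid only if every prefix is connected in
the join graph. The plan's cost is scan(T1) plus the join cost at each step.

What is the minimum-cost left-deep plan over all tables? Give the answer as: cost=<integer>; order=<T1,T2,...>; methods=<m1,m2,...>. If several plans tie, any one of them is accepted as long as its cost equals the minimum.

cost=4400; order=B,A,C; methods=hash,hash

Selinger DP (subsets sized 1..n):
  {C}: scan cost=80, card=80
  {A}: scan cost=80, card=80
  {B}: scan cost=120, card=120
  {AC}: card=1600; try (C,hash)→1280, (A,hash)→1280, (C,merge)→1360, (A,merge)→1360, (C,nl_idx)→2240, (A,nl_idx)→2240 …(+2); best=1280 via (C,hash)
  {AB}: card=1920; try (A,hash)→1360, (B,merge)→1680, (A,merge)→1720, (B,hash)→1840, (A,nl_idx)→2880, (B,nl)→9680 …(+1); best=1360 via (A,hash)
  {ABC}: card=38400; try (C,hash)→4400, (B,hash)→4560, (B,merge)→21440, (C,merge)→25040, (C,nl_idx)→53200, (C,nl)→154960 …(+1); best=4400 via (C,hash)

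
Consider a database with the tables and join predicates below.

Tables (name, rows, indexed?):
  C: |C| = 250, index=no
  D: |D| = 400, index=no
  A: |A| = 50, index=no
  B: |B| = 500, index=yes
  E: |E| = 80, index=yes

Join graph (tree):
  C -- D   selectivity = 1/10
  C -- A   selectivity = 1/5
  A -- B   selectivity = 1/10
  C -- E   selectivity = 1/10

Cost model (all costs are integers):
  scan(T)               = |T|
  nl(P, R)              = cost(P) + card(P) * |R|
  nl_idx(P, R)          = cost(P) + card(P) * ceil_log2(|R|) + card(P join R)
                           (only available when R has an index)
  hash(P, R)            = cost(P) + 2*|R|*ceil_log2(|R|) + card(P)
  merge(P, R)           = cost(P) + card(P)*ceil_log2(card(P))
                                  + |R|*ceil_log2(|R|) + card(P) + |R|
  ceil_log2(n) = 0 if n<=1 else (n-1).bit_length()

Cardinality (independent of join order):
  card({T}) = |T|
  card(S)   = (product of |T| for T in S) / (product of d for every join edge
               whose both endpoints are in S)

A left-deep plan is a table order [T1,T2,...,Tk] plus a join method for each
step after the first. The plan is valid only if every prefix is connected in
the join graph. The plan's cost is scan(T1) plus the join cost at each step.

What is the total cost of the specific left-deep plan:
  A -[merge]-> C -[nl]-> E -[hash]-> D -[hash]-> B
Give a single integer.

step 1: scan A: cost=50, card=50
step 2: join C via merge
    card(P join C) = 50*250/(5) = 2500
    cost = 50 + 50*6 + 250*8 + 50 + 250 = 2650
step 3: join E via nl
    card(P join E) = 2500*80/(10) = 20000
    cost = 2650 + 2500*80 = 202650
step 4: join D via hash
    card(P join D) = 20000*400/(10) = 800000
    cost = 202650 + 2*400*9 + 20000 = 229850
step 5: join B via hash
    card(P join B) = 800000*500/(10) = 40000000
    cost = 229850 + 2*500*9 + 800000 = 1038850

1038850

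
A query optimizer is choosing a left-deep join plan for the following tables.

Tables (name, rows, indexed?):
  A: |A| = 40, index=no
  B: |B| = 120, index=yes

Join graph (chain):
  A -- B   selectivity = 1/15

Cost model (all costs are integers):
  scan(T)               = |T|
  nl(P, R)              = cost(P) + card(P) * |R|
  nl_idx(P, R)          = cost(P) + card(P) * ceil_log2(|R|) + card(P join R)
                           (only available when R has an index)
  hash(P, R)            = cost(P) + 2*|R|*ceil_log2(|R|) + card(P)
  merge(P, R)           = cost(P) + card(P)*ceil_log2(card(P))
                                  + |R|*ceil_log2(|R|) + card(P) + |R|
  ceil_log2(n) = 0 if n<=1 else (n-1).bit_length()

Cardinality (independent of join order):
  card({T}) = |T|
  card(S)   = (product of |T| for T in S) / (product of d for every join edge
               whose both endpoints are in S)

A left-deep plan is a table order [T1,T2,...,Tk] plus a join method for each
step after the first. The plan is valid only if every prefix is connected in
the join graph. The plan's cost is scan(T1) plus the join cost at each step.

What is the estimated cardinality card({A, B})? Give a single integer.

Tables in S: A(40), B(120)
Edges inside S: A-B(d=15)
numerator = 40 * 120 = 4800
denominator = 15 = 15
card(S) = 4800 / 15 = 320

320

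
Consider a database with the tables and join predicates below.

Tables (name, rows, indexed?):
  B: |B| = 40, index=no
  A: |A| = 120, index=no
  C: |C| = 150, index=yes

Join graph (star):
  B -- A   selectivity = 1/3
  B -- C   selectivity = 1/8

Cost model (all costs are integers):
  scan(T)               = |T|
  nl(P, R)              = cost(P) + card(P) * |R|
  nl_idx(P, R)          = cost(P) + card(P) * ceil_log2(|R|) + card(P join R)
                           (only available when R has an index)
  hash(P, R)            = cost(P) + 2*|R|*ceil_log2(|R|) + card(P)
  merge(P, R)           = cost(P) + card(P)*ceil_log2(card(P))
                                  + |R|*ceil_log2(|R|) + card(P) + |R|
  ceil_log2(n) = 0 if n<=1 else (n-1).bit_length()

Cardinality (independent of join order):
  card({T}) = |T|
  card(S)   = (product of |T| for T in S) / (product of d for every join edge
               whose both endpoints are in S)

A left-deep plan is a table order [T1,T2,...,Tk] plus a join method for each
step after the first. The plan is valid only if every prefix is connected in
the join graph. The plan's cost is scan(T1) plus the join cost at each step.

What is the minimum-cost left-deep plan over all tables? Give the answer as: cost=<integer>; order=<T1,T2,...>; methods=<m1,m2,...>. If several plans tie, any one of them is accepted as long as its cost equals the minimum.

cost=3210; order=C,B,A; methods=hash,hash

Selinger DP (subsets sized 1..n):
  {B}: scan cost=40, card=40
  {A}: scan cost=120, card=120
  {C}: scan cost=150, card=150
  {AB}: card=1600; try (B,hash)→720, (A,merge)→1280, (B,merge)→1360, (A,hash)→1760, (A,nl)→4840, (B,nl)→4920; best=720 via (B,hash)
  {BC}: card=750; try (B,hash)→780, (C,nl_idx)→1110, (C,merge)→1670, (B,merge)→1780, (C,hash)→2480, (C,nl)→6040 …(+1); best=780 via (B,hash)
  {ABC}: card=30000; try (A,hash)→3210, (C,hash)→4720, (A,merge)→9990, (C,merge)→21270, (C,nl_idx)→43520, (A,nl)→90780 …(+1); best=3210 via (A,hash)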